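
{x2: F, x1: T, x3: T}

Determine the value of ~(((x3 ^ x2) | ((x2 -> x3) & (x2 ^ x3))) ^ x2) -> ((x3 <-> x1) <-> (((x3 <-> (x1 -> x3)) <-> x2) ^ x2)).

T

Substituting x2=F, x1=T, x3=T:
x3 ^ x2 = T ^ F = T
x2 -> x3 = F -> T = T
x2 ^ x3 = F ^ T = T
(x2 -> x3) & (x2 ^ x3) = T & T = T
(x3 ^ x2) | ((x2 -> x3) & (x2 ^ x3)) = T | T = T
((x3 ^ x2) | ((x2 -> x3) & (x2 ^ x3))) ^ x2 = T ^ F = T
~(((x3 ^ x2) | ((x2 -> x3) & (x2 ^ x3))) ^ x2) = ~T = F
x3 <-> x1 = T <-> T = T
x1 -> x3 = T -> T = T
x3 <-> (x1 -> x3) = T <-> T = T
(x3 <-> (x1 -> x3)) <-> x2 = T <-> F = F
((x3 <-> (x1 -> x3)) <-> x2) ^ x2 = F ^ F = F
(x3 <-> x1) <-> (((x3 <-> (x1 -> x3)) <-> x2) ^ x2) = T <-> F = F
~(((x3 ^ x2) | ((x2 -> x3) & (x2 ^ x3))) ^ x2) -> ((x3 <-> x1) <-> (((x3 <-> (x1 -> x3)) <-> x2) ^ x2)) = F -> F = T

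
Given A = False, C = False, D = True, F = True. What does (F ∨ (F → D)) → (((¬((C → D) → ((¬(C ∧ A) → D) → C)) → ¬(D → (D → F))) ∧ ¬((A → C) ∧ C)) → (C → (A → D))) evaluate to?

F → D = True → True = True
F ∨ (F → D) = True ∨ True = True
C → D = False → True = True
C ∧ A = False ∧ False = False
¬(C ∧ A) = ¬False = True
¬(C ∧ A) → D = True → True = True
(¬(C ∧ A) → D) → C = True → False = False
(C → D) → ((¬(C ∧ A) → D) → C) = True → False = False
¬((C → D) → ((¬(C ∧ A) → D) → C)) = ¬False = True
D → F = True → True = True
D → (D → F) = True → True = True
¬(D → (D → F)) = ¬True = False
¬((C → D) → ((¬(C ∧ A) → D) → C)) → ¬(D → (D → F)) = True → False = False
A → C = False → False = True
(A → C) ∧ C = True ∧ False = False
¬((A → C) ∧ C) = ¬False = True
(¬((C → D) → ((¬(C ∧ A) → D) → C)) → ¬(D → (D → F))) ∧ ¬((A → C) ∧ C) = False ∧ True = False
A → D = False → True = True
C → (A → D) = False → True = True
((¬((C → D) → ((¬(C ∧ A) → D) → C)) → ¬(D → (D → F))) ∧ ¬((A → C) ∧ C)) → (C → (A → D)) = False → True = True
(F ∨ (F → D)) → (((¬((C → D) → ((¬(C ∧ A) → D) → C)) → ¬(D → (D → F))) ∧ ¬((A → C) ∧ C)) → (C → (A → D))) = True → True = True

True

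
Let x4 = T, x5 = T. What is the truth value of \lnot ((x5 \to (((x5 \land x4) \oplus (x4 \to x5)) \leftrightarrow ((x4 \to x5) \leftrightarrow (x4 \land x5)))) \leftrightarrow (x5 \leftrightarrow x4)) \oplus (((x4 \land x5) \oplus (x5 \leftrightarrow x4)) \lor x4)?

F

Substituting x4=T, x5=T:
x5 \land x4 = T \land T = T
x4 \to x5 = T \to T = T
(x5 \land x4) \oplus (x4 \to x5) = T \oplus T = F
x4 \to x5 = T \to T = T
x4 \land x5 = T \land T = T
(x4 \to x5) \leftrightarrow (x4 \land x5) = T \leftrightarrow T = T
((x5 \land x4) \oplus (x4 \to x5)) \leftrightarrow ((x4 \to x5) \leftrightarrow (x4 \land x5)) = F \leftrightarrow T = F
x5 \to (((x5 \land x4) \oplus (x4 \to x5)) \leftrightarrow ((x4 \to x5) \leftrightarrow (x4 \land x5))) = T \to F = F
x5 \leftrightarrow x4 = T \leftrightarrow T = T
(x5 \to (((x5 \land x4) \oplus (x4 \to x5)) \leftrightarrow ((x4 \to x5) \leftrightarrow (x4 \land x5)))) \leftrightarrow (x5 \leftrightarrow x4) = F \leftrightarrow T = F
\lnot ((x5 \to (((x5 \land x4) \oplus (x4 \to x5)) \leftrightarrow ((x4 \to x5) \leftrightarrow (x4 \land x5)))) \leftrightarrow (x5 \leftrightarrow x4)) = \lnot F = T
x4 \land x5 = T \land T = T
x5 \leftrightarrow x4 = T \leftrightarrow T = T
(x4 \land x5) \oplus (x5 \leftrightarrow x4) = T \oplus T = F
((x4 \land x5) \oplus (x5 \leftrightarrow x4)) \lor x4 = F \lor T = T
\lnot ((x5 \to (((x5 \land x4) \oplus (x4 \to x5)) \leftrightarrow ((x4 \to x5) \leftrightarrow (x4 \land x5)))) \leftrightarrow (x5 \leftrightarrow x4)) \oplus (((x4 \land x5) \oplus (x5 \leftrightarrow x4)) \lor x4) = T \oplus T = F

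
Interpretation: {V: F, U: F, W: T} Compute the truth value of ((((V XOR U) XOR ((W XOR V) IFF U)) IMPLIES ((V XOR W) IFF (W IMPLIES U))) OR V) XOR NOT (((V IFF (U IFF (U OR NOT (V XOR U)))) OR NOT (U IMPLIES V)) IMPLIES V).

F

V XOR U = F XOR F = F
W XOR V = T XOR F = T
(W XOR V) IFF U = T IFF F = F
(V XOR U) XOR ((W XOR V) IFF U) = F XOR F = F
V XOR W = F XOR T = T
W IMPLIES U = T IMPLIES F = F
(V XOR W) IFF (W IMPLIES U) = T IFF F = F
((V XOR U) XOR ((W XOR V) IFF U)) IMPLIES ((V XOR W) IFF (W IMPLIES U)) = F IMPLIES F = T
(((V XOR U) XOR ((W XOR V) IFF U)) IMPLIES ((V XOR W) IFF (W IMPLIES U))) OR V = T OR F = T
V XOR U = F XOR F = F
NOT (V XOR U) = NOT F = T
U OR NOT (V XOR U) = F OR T = T
U IFF (U OR NOT (V XOR U)) = F IFF T = F
V IFF (U IFF (U OR NOT (V XOR U))) = F IFF F = T
U IMPLIES V = F IMPLIES F = T
NOT (U IMPLIES V) = NOT T = F
(V IFF (U IFF (U OR NOT (V XOR U)))) OR NOT (U IMPLIES V) = T OR F = T
((V IFF (U IFF (U OR NOT (V XOR U)))) OR NOT (U IMPLIES V)) IMPLIES V = T IMPLIES F = F
NOT (((V IFF (U IFF (U OR NOT (V XOR U)))) OR NOT (U IMPLIES V)) IMPLIES V) = NOT F = T
((((V XOR U) XOR ((W XOR V) IFF U)) IMPLIES ((V XOR W) IFF (W IMPLIES U))) OR V) XOR NOT (((V IFF (U IFF (U OR NOT (V XOR U)))) OR NOT (U IMPLIES V)) IMPLIES V) = T XOR T = F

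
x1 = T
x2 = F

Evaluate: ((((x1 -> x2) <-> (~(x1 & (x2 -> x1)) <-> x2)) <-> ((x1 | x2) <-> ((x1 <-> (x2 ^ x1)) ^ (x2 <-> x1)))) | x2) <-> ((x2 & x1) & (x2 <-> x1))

T

x1 -> x2 = T -> F = F
x2 -> x1 = F -> T = T
x1 & (x2 -> x1) = T & T = T
~(x1 & (x2 -> x1)) = ~T = F
~(x1 & (x2 -> x1)) <-> x2 = F <-> F = T
(x1 -> x2) <-> (~(x1 & (x2 -> x1)) <-> x2) = F <-> T = F
x1 | x2 = T | F = T
x2 ^ x1 = F ^ T = T
x1 <-> (x2 ^ x1) = T <-> T = T
x2 <-> x1 = F <-> T = F
(x1 <-> (x2 ^ x1)) ^ (x2 <-> x1) = T ^ F = T
(x1 | x2) <-> ((x1 <-> (x2 ^ x1)) ^ (x2 <-> x1)) = T <-> T = T
((x1 -> x2) <-> (~(x1 & (x2 -> x1)) <-> x2)) <-> ((x1 | x2) <-> ((x1 <-> (x2 ^ x1)) ^ (x2 <-> x1))) = F <-> T = F
(((x1 -> x2) <-> (~(x1 & (x2 -> x1)) <-> x2)) <-> ((x1 | x2) <-> ((x1 <-> (x2 ^ x1)) ^ (x2 <-> x1)))) | x2 = F | F = F
x2 & x1 = F & T = F
x2 <-> x1 = F <-> T = F
(x2 & x1) & (x2 <-> x1) = F & F = F
((((x1 -> x2) <-> (~(x1 & (x2 -> x1)) <-> x2)) <-> ((x1 | x2) <-> ((x1 <-> (x2 ^ x1)) ^ (x2 <-> x1)))) | x2) <-> ((x2 & x1) & (x2 <-> x1)) = F <-> F = T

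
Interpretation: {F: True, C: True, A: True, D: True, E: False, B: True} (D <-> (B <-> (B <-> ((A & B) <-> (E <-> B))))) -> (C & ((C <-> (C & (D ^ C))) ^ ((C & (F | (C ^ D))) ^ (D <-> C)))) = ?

True

Substituting F=True, C=True, A=True, D=True, E=False, B=True:
A & B = True & True = True
E <-> B = False <-> True = False
(A & B) <-> (E <-> B) = True <-> False = False
B <-> ((A & B) <-> (E <-> B)) = True <-> False = False
B <-> (B <-> ((A & B) <-> (E <-> B))) = True <-> False = False
D <-> (B <-> (B <-> ((A & B) <-> (E <-> B)))) = True <-> False = False
D ^ C = True ^ True = False
C & (D ^ C) = True & False = False
C <-> (C & (D ^ C)) = True <-> False = False
C ^ D = True ^ True = False
F | (C ^ D) = True | False = True
C & (F | (C ^ D)) = True & True = True
D <-> C = True <-> True = True
(C & (F | (C ^ D))) ^ (D <-> C) = True ^ True = False
(C <-> (C & (D ^ C))) ^ ((C & (F | (C ^ D))) ^ (D <-> C)) = False ^ False = False
C & ((C <-> (C & (D ^ C))) ^ ((C & (F | (C ^ D))) ^ (D <-> C))) = True & False = False
(D <-> (B <-> (B <-> ((A & B) <-> (E <-> B))))) -> (C & ((C <-> (C & (D ^ C))) ^ ((C & (F | (C ^ D))) ^ (D <-> C)))) = False -> False = True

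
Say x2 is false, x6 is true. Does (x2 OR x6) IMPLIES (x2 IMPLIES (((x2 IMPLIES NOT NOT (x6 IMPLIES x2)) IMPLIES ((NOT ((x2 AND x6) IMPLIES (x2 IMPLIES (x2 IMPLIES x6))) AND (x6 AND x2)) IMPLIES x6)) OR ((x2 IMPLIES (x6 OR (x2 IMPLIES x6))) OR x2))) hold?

x2 OR x6 = F OR T = T
x6 IMPLIES x2 = T IMPLIES F = F
NOT (x6 IMPLIES x2) = NOT F = T
NOT NOT (x6 IMPLIES x2) = NOT T = F
x2 IMPLIES NOT NOT (x6 IMPLIES x2) = F IMPLIES F = T
x2 AND x6 = F AND T = F
x2 IMPLIES x6 = F IMPLIES T = T
x2 IMPLIES (x2 IMPLIES x6) = F IMPLIES T = T
(x2 AND x6) IMPLIES (x2 IMPLIES (x2 IMPLIES x6)) = F IMPLIES T = T
NOT ((x2 AND x6) IMPLIES (x2 IMPLIES (x2 IMPLIES x6))) = NOT T = F
x6 AND x2 = T AND F = F
NOT ((x2 AND x6) IMPLIES (x2 IMPLIES (x2 IMPLIES x6))) AND (x6 AND x2) = F AND F = F
(NOT ((x2 AND x6) IMPLIES (x2 IMPLIES (x2 IMPLIES x6))) AND (x6 AND x2)) IMPLIES x6 = F IMPLIES T = T
(x2 IMPLIES NOT NOT (x6 IMPLIES x2)) IMPLIES ((NOT ((x2 AND x6) IMPLIES (x2 IMPLIES (x2 IMPLIES x6))) AND (x6 AND x2)) IMPLIES x6) = T IMPLIES T = T
x2 IMPLIES x6 = F IMPLIES T = T
x6 OR (x2 IMPLIES x6) = T OR T = T
x2 IMPLIES (x6 OR (x2 IMPLIES x6)) = F IMPLIES T = T
(x2 IMPLIES (x6 OR (x2 IMPLIES x6))) OR x2 = T OR F = T
((x2 IMPLIES NOT NOT (x6 IMPLIES x2)) IMPLIES ((NOT ((x2 AND x6) IMPLIES (x2 IMPLIES (x2 IMPLIES x6))) AND (x6 AND x2)) IMPLIES x6)) OR ((x2 IMPLIES (x6 OR (x2 IMPLIES x6))) OR x2) = T OR T = T
x2 IMPLIES (((x2 IMPLIES NOT NOT (x6 IMPLIES x2)) IMPLIES ((NOT ((x2 AND x6) IMPLIES (x2 IMPLIES (x2 IMPLIES x6))) AND (x6 AND x2)) IMPLIES x6)) OR ((x2 IMPLIES (x6 OR (x2 IMPLIES x6))) OR x2)) = F IMPLIES T = T
(x2 OR x6) IMPLIES (x2 IMPLIES (((x2 IMPLIES NOT NOT (x6 IMPLIES x2)) IMPLIES ((NOT ((x2 AND x6) IMPLIES (x2 IMPLIES (x2 IMPLIES x6))) AND (x6 AND x2)) IMPLIES x6)) OR ((x2 IMPLIES (x6 OR (x2 IMPLIES x6))) OR x2))) = T IMPLIES T = T

T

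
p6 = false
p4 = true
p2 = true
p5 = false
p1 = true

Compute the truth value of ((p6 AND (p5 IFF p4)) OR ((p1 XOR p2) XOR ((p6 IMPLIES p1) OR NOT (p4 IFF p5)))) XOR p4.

p5 IFF p4 = false IFF true = false
p6 AND (p5 IFF p4) = false AND false = false
p1 XOR p2 = true XOR true = false
p6 IMPLIES p1 = false IMPLIES true = true
p4 IFF p5 = true IFF false = false
NOT (p4 IFF p5) = NOT false = true
(p6 IMPLIES p1) OR NOT (p4 IFF p5) = true OR true = true
(p1 XOR p2) XOR ((p6 IMPLIES p1) OR NOT (p4 IFF p5)) = false XOR true = true
(p6 AND (p5 IFF p4)) OR ((p1 XOR p2) XOR ((p6 IMPLIES p1) OR NOT (p4 IFF p5))) = false OR true = true
((p6 AND (p5 IFF p4)) OR ((p1 XOR p2) XOR ((p6 IMPLIES p1) OR NOT (p4 IFF p5)))) XOR p4 = true XOR true = false

false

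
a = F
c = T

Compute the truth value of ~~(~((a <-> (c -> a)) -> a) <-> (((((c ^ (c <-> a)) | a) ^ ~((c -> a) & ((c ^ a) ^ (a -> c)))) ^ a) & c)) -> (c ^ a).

T

c -> a = T -> F = F
a <-> (c -> a) = F <-> F = T
(a <-> (c -> a)) -> a = T -> F = F
~((a <-> (c -> a)) -> a) = ~F = T
c <-> a = T <-> F = F
c ^ (c <-> a) = T ^ F = T
(c ^ (c <-> a)) | a = T | F = T
c -> a = T -> F = F
c ^ a = T ^ F = T
a -> c = F -> T = T
(c ^ a) ^ (a -> c) = T ^ T = F
(c -> a) & ((c ^ a) ^ (a -> c)) = F & F = F
~((c -> a) & ((c ^ a) ^ (a -> c))) = ~F = T
((c ^ (c <-> a)) | a) ^ ~((c -> a) & ((c ^ a) ^ (a -> c))) = T ^ T = F
(((c ^ (c <-> a)) | a) ^ ~((c -> a) & ((c ^ a) ^ (a -> c)))) ^ a = F ^ F = F
((((c ^ (c <-> a)) | a) ^ ~((c -> a) & ((c ^ a) ^ (a -> c)))) ^ a) & c = F & T = F
~((a <-> (c -> a)) -> a) <-> (((((c ^ (c <-> a)) | a) ^ ~((c -> a) & ((c ^ a) ^ (a -> c)))) ^ a) & c) = T <-> F = F
~(~((a <-> (c -> a)) -> a) <-> (((((c ^ (c <-> a)) | a) ^ ~((c -> a) & ((c ^ a) ^ (a -> c)))) ^ a) & c)) = ~F = T
~~(~((a <-> (c -> a)) -> a) <-> (((((c ^ (c <-> a)) | a) ^ ~((c -> a) & ((c ^ a) ^ (a -> c)))) ^ a) & c)) = ~T = F
c ^ a = T ^ F = T
~~(~((a <-> (c -> a)) -> a) <-> (((((c ^ (c <-> a)) | a) ^ ~((c -> a) & ((c ^ a) ^ (a -> c)))) ^ a) & c)) -> (c ^ a) = F -> T = T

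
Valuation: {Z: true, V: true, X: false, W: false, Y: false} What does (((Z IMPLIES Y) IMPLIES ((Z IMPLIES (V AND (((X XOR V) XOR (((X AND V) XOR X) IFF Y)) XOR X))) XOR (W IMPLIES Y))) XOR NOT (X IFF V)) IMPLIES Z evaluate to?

true

Z IMPLIES Y = true IMPLIES false = false
X XOR V = false XOR true = true
X AND V = false AND true = false
(X AND V) XOR X = false XOR false = false
((X AND V) XOR X) IFF Y = false IFF false = true
(X XOR V) XOR (((X AND V) XOR X) IFF Y) = true XOR true = false
((X XOR V) XOR (((X AND V) XOR X) IFF Y)) XOR X = false XOR false = false
V AND (((X XOR V) XOR (((X AND V) XOR X) IFF Y)) XOR X) = true AND false = false
Z IMPLIES (V AND (((X XOR V) XOR (((X AND V) XOR X) IFF Y)) XOR X)) = true IMPLIES false = false
W IMPLIES Y = false IMPLIES false = true
(Z IMPLIES (V AND (((X XOR V) XOR (((X AND V) XOR X) IFF Y)) XOR X))) XOR (W IMPLIES Y) = false XOR true = true
(Z IMPLIES Y) IMPLIES ((Z IMPLIES (V AND (((X XOR V) XOR (((X AND V) XOR X) IFF Y)) XOR X))) XOR (W IMPLIES Y)) = false IMPLIES true = true
X IFF V = false IFF true = false
NOT (X IFF V) = NOT false = true
((Z IMPLIES Y) IMPLIES ((Z IMPLIES (V AND (((X XOR V) XOR (((X AND V) XOR X) IFF Y)) XOR X))) XOR (W IMPLIES Y))) XOR NOT (X IFF V) = true XOR true = false
(((Z IMPLIES Y) IMPLIES ((Z IMPLIES (V AND (((X XOR V) XOR (((X AND V) XOR X) IFF Y)) XOR X))) XOR (W IMPLIES Y))) XOR NOT (X IFF V)) IMPLIES Z = false IMPLIES true = true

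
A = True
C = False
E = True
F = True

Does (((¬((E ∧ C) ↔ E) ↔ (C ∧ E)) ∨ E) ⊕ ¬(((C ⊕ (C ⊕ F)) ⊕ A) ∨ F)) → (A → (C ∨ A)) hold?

E ∧ C = True ∧ False = False
(E ∧ C) ↔ E = False ↔ True = False
¬((E ∧ C) ↔ E) = ¬False = True
C ∧ E = False ∧ True = False
¬((E ∧ C) ↔ E) ↔ (C ∧ E) = True ↔ False = False
(¬((E ∧ C) ↔ E) ↔ (C ∧ E)) ∨ E = False ∨ True = True
C ⊕ F = False ⊕ True = True
C ⊕ (C ⊕ F) = False ⊕ True = True
(C ⊕ (C ⊕ F)) ⊕ A = True ⊕ True = False
((C ⊕ (C ⊕ F)) ⊕ A) ∨ F = False ∨ True = True
¬(((C ⊕ (C ⊕ F)) ⊕ A) ∨ F) = ¬True = False
((¬((E ∧ C) ↔ E) ↔ (C ∧ E)) ∨ E) ⊕ ¬(((C ⊕ (C ⊕ F)) ⊕ A) ∨ F) = True ⊕ False = True
C ∨ A = False ∨ True = True
A → (C ∨ A) = True → True = True
(((¬((E ∧ C) ↔ E) ↔ (C ∧ E)) ∨ E) ⊕ ¬(((C ⊕ (C ⊕ F)) ⊕ A) ∨ F)) → (A → (C ∨ A)) = True → True = True

True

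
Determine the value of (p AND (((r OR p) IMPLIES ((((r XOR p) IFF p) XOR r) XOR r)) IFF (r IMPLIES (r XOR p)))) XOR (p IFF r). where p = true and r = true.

r OR p = true OR true = true
r XOR p = true XOR true = false
(r XOR p) IFF p = false IFF true = false
((r XOR p) IFF p) XOR r = false XOR true = true
(((r XOR p) IFF p) XOR r) XOR r = true XOR true = false
(r OR p) IMPLIES ((((r XOR p) IFF p) XOR r) XOR r) = true IMPLIES false = false
r XOR p = true XOR true = false
r IMPLIES (r XOR p) = true IMPLIES false = false
((r OR p) IMPLIES ((((r XOR p) IFF p) XOR r) XOR r)) IFF (r IMPLIES (r XOR p)) = false IFF false = true
p AND (((r OR p) IMPLIES ((((r XOR p) IFF p) XOR r) XOR r)) IFF (r IMPLIES (r XOR p))) = true AND true = true
p IFF r = true IFF true = true
(p AND (((r OR p) IMPLIES ((((r XOR p) IFF p) XOR r) XOR r)) IFF (r IMPLIES (r XOR p)))) XOR (p IFF r) = true XOR true = false

false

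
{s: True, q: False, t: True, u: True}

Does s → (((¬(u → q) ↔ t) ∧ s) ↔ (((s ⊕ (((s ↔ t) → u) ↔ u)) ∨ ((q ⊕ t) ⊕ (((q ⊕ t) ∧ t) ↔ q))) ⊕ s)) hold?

False

u → q = True → False = False
¬(u → q) = ¬False = True
¬(u → q) ↔ t = True ↔ True = True
(¬(u → q) ↔ t) ∧ s = True ∧ True = True
s ↔ t = True ↔ True = True
(s ↔ t) → u = True → True = True
((s ↔ t) → u) ↔ u = True ↔ True = True
s ⊕ (((s ↔ t) → u) ↔ u) = True ⊕ True = False
q ⊕ t = False ⊕ True = True
q ⊕ t = False ⊕ True = True
(q ⊕ t) ∧ t = True ∧ True = True
((q ⊕ t) ∧ t) ↔ q = True ↔ False = False
(q ⊕ t) ⊕ (((q ⊕ t) ∧ t) ↔ q) = True ⊕ False = True
(s ⊕ (((s ↔ t) → u) ↔ u)) ∨ ((q ⊕ t) ⊕ (((q ⊕ t) ∧ t) ↔ q)) = False ∨ True = True
((s ⊕ (((s ↔ t) → u) ↔ u)) ∨ ((q ⊕ t) ⊕ (((q ⊕ t) ∧ t) ↔ q))) ⊕ s = True ⊕ True = False
((¬(u → q) ↔ t) ∧ s) ↔ (((s ⊕ (((s ↔ t) → u) ↔ u)) ∨ ((q ⊕ t) ⊕ (((q ⊕ t) ∧ t) ↔ q))) ⊕ s) = True ↔ False = False
s → (((¬(u → q) ↔ t) ∧ s) ↔ (((s ⊕ (((s ↔ t) → u) ↔ u)) ∨ ((q ⊕ t) ⊕ (((q ⊕ t) ∧ t) ↔ q))) ⊕ s)) = True → False = False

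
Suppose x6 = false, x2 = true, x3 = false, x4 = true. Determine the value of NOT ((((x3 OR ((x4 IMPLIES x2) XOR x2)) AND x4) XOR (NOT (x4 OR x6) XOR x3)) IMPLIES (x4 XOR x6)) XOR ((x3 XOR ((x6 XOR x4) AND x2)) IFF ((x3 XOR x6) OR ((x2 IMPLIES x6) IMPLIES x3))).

true

x4 IMPLIES x2 = true IMPLIES true = true
(x4 IMPLIES x2) XOR x2 = true XOR true = false
x3 OR ((x4 IMPLIES x2) XOR x2) = false OR false = false
(x3 OR ((x4 IMPLIES x2) XOR x2)) AND x4 = false AND true = false
x4 OR x6 = true OR false = true
NOT (x4 OR x6) = NOT true = false
NOT (x4 OR x6) XOR x3 = false XOR false = false
((x3 OR ((x4 IMPLIES x2) XOR x2)) AND x4) XOR (NOT (x4 OR x6) XOR x3) = false XOR false = false
x4 XOR x6 = true XOR false = true
(((x3 OR ((x4 IMPLIES x2) XOR x2)) AND x4) XOR (NOT (x4 OR x6) XOR x3)) IMPLIES (x4 XOR x6) = false IMPLIES true = true
NOT ((((x3 OR ((x4 IMPLIES x2) XOR x2)) AND x4) XOR (NOT (x4 OR x6) XOR x3)) IMPLIES (x4 XOR x6)) = NOT true = false
x6 XOR x4 = false XOR true = true
(x6 XOR x4) AND x2 = true AND true = true
x3 XOR ((x6 XOR x4) AND x2) = false XOR true = true
x3 XOR x6 = false XOR false = false
x2 IMPLIES x6 = true IMPLIES false = false
(x2 IMPLIES x6) IMPLIES x3 = false IMPLIES false = true
(x3 XOR x6) OR ((x2 IMPLIES x6) IMPLIES x3) = false OR true = true
(x3 XOR ((x6 XOR x4) AND x2)) IFF ((x3 XOR x6) OR ((x2 IMPLIES x6) IMPLIES x3)) = true IFF true = true
NOT ((((x3 OR ((x4 IMPLIES x2) XOR x2)) AND x4) XOR (NOT (x4 OR x6) XOR x3)) IMPLIES (x4 XOR x6)) XOR ((x3 XOR ((x6 XOR x4) AND x2)) IFF ((x3 XOR x6) OR ((x2 IMPLIES x6) IMPLIES x3))) = false XOR true = true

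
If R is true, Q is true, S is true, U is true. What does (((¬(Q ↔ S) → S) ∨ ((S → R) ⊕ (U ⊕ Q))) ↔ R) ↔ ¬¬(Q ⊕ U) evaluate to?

Substituting R=T, Q=T, S=T, U=T:
Q ↔ S = T ↔ T = T
¬(Q ↔ S) = ¬T = F
¬(Q ↔ S) → S = F → T = T
S → R = T → T = T
U ⊕ Q = T ⊕ T = F
(S → R) ⊕ (U ⊕ Q) = T ⊕ F = T
(¬(Q ↔ S) → S) ∨ ((S → R) ⊕ (U ⊕ Q)) = T ∨ T = T
((¬(Q ↔ S) → S) ∨ ((S → R) ⊕ (U ⊕ Q))) ↔ R = T ↔ T = T
Q ⊕ U = T ⊕ T = F
¬(Q ⊕ U) = ¬F = T
¬¬(Q ⊕ U) = ¬T = F
(((¬(Q ↔ S) → S) ∨ ((S → R) ⊕ (U ⊕ Q))) ↔ R) ↔ ¬¬(Q ⊕ U) = T ↔ F = F

F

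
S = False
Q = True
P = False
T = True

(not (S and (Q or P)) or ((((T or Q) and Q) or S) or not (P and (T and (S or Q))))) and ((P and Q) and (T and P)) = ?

Substituting S=False, Q=True, P=False, T=True:
Q or P = True or False = True
S and (Q or P) = False and True = False
not (S and (Q or P)) = not False = True
T or Q = True or True = True
(T or Q) and Q = True and True = True
((T or Q) and Q) or S = True or False = True
S or Q = False or True = True
T and (S or Q) = True and True = True
P and (T and (S or Q)) = False and True = False
not (P and (T and (S or Q))) = not False = True
(((T or Q) and Q) or S) or not (P and (T and (S or Q))) = True or True = True
not (S and (Q or P)) or ((((T or Q) and Q) or S) or not (P and (T and (S or Q)))) = True or True = True
P and Q = False and True = False
T and P = True and False = False
(P and Q) and (T and P) = False and False = False
(not (S and (Q or P)) or ((((T or Q) and Q) or S) or not (P and (T and (S or Q))))) and ((P and Q) and (T and P)) = True and False = False

False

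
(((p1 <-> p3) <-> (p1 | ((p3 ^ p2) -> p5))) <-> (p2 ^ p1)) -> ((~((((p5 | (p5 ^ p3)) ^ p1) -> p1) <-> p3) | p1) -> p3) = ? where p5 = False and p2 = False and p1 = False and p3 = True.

Substituting p5=False, p2=False, p1=False, p3=True:
p1 <-> p3 = False <-> True = False
p3 ^ p2 = True ^ False = True
(p3 ^ p2) -> p5 = True -> False = False
p1 | ((p3 ^ p2) -> p5) = False | False = False
(p1 <-> p3) <-> (p1 | ((p3 ^ p2) -> p5)) = False <-> False = True
p2 ^ p1 = False ^ False = False
((p1 <-> p3) <-> (p1 | ((p3 ^ p2) -> p5))) <-> (p2 ^ p1) = True <-> False = False
p5 ^ p3 = False ^ True = True
p5 | (p5 ^ p3) = False | True = True
(p5 | (p5 ^ p3)) ^ p1 = True ^ False = True
((p5 | (p5 ^ p3)) ^ p1) -> p1 = True -> False = False
(((p5 | (p5 ^ p3)) ^ p1) -> p1) <-> p3 = False <-> True = False
~((((p5 | (p5 ^ p3)) ^ p1) -> p1) <-> p3) = ~False = True
~((((p5 | (p5 ^ p3)) ^ p1) -> p1) <-> p3) | p1 = True | False = True
(~((((p5 | (p5 ^ p3)) ^ p1) -> p1) <-> p3) | p1) -> p3 = True -> True = True
(((p1 <-> p3) <-> (p1 | ((p3 ^ p2) -> p5))) <-> (p2 ^ p1)) -> ((~((((p5 | (p5 ^ p3)) ^ p1) -> p1) <-> p3) | p1) -> p3) = False -> True = True

True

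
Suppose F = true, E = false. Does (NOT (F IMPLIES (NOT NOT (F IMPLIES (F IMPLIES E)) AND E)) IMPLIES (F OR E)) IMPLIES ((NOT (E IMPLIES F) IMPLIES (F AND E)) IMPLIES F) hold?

F IMPLIES E = true IMPLIES false = false
F IMPLIES (F IMPLIES E) = true IMPLIES false = false
NOT (F IMPLIES (F IMPLIES E)) = NOT false = true
NOT NOT (F IMPLIES (F IMPLIES E)) = NOT true = false
NOT NOT (F IMPLIES (F IMPLIES E)) AND E = false AND false = false
F IMPLIES (NOT NOT (F IMPLIES (F IMPLIES E)) AND E) = true IMPLIES false = false
NOT (F IMPLIES (NOT NOT (F IMPLIES (F IMPLIES E)) AND E)) = NOT false = true
F OR E = true OR false = true
NOT (F IMPLIES (NOT NOT (F IMPLIES (F IMPLIES E)) AND E)) IMPLIES (F OR E) = true IMPLIES true = true
E IMPLIES F = false IMPLIES true = true
NOT (E IMPLIES F) = NOT true = false
F AND E = true AND false = false
NOT (E IMPLIES F) IMPLIES (F AND E) = false IMPLIES false = true
(NOT (E IMPLIES F) IMPLIES (F AND E)) IMPLIES F = true IMPLIES true = true
(NOT (F IMPLIES (NOT NOT (F IMPLIES (F IMPLIES E)) AND E)) IMPLIES (F OR E)) IMPLIES ((NOT (E IMPLIES F) IMPLIES (F AND E)) IMPLIES F) = true IMPLIES true = true

true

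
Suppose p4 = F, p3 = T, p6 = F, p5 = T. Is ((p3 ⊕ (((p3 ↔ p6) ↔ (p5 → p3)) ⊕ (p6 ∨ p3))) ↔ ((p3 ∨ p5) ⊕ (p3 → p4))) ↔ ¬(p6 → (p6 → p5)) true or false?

Substituting p4=F, p3=T, p6=F, p5=T:
p3 ↔ p6 = T ↔ F = F
p5 → p3 = T → T = T
(p3 ↔ p6) ↔ (p5 → p3) = F ↔ T = F
p6 ∨ p3 = F ∨ T = T
((p3 ↔ p6) ↔ (p5 → p3)) ⊕ (p6 ∨ p3) = F ⊕ T = T
p3 ⊕ (((p3 ↔ p6) ↔ (p5 → p3)) ⊕ (p6 ∨ p3)) = T ⊕ T = F
p3 ∨ p5 = T ∨ T = T
p3 → p4 = T → F = F
(p3 ∨ p5) ⊕ (p3 → p4) = T ⊕ F = T
(p3 ⊕ (((p3 ↔ p6) ↔ (p5 → p3)) ⊕ (p6 ∨ p3))) ↔ ((p3 ∨ p5) ⊕ (p3 → p4)) = F ↔ T = F
p6 → p5 = F → T = T
p6 → (p6 → p5) = F → T = T
¬(p6 → (p6 → p5)) = ¬T = F
((p3 ⊕ (((p3 ↔ p6) ↔ (p5 → p3)) ⊕ (p6 ∨ p3))) ↔ ((p3 ∨ p5) ⊕ (p3 → p4))) ↔ ¬(p6 → (p6 → p5)) = F ↔ F = T

T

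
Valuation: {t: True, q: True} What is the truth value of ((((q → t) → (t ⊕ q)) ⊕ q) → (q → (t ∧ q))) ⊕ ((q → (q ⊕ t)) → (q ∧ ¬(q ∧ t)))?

q → t = True → True = True
t ⊕ q = True ⊕ True = False
(q → t) → (t ⊕ q) = True → False = False
((q → t) → (t ⊕ q)) ⊕ q = False ⊕ True = True
t ∧ q = True ∧ True = True
q → (t ∧ q) = True → True = True
(((q → t) → (t ⊕ q)) ⊕ q) → (q → (t ∧ q)) = True → True = True
q ⊕ t = True ⊕ True = False
q → (q ⊕ t) = True → False = False
q ∧ t = True ∧ True = True
¬(q ∧ t) = ¬True = False
q ∧ ¬(q ∧ t) = True ∧ False = False
(q → (q ⊕ t)) → (q ∧ ¬(q ∧ t)) = False → False = True
((((q → t) → (t ⊕ q)) ⊕ q) → (q → (t ∧ q))) ⊕ ((q → (q ⊕ t)) → (q ∧ ¬(q ∧ t))) = True ⊕ True = False

False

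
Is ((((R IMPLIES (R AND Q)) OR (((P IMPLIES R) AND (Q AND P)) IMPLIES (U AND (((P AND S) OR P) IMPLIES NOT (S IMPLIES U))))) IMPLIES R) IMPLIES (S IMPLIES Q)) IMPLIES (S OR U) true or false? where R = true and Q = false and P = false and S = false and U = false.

R AND Q = true AND false = false
R IMPLIES (R AND Q) = true IMPLIES false = false
P IMPLIES R = false IMPLIES true = true
Q AND P = false AND false = false
(P IMPLIES R) AND (Q AND P) = true AND false = false
P AND S = false AND false = false
(P AND S) OR P = false OR false = false
S IMPLIES U = false IMPLIES false = true
NOT (S IMPLIES U) = NOT true = false
((P AND S) OR P) IMPLIES NOT (S IMPLIES U) = false IMPLIES false = true
U AND (((P AND S) OR P) IMPLIES NOT (S IMPLIES U)) = false AND true = false
((P IMPLIES R) AND (Q AND P)) IMPLIES (U AND (((P AND S) OR P) IMPLIES NOT (S IMPLIES U))) = false IMPLIES false = true
(R IMPLIES (R AND Q)) OR (((P IMPLIES R) AND (Q AND P)) IMPLIES (U AND (((P AND S) OR P) IMPLIES NOT (S IMPLIES U)))) = false OR true = true
((R IMPLIES (R AND Q)) OR (((P IMPLIES R) AND (Q AND P)) IMPLIES (U AND (((P AND S) OR P) IMPLIES NOT (S IMPLIES U))))) IMPLIES R = true IMPLIES true = true
S IMPLIES Q = false IMPLIES false = true
(((R IMPLIES (R AND Q)) OR (((P IMPLIES R) AND (Q AND P)) IMPLIES (U AND (((P AND S) OR P) IMPLIES NOT (S IMPLIES U))))) IMPLIES R) IMPLIES (S IMPLIES Q) = true IMPLIES true = true
S OR U = false OR false = false
((((R IMPLIES (R AND Q)) OR (((P IMPLIES R) AND (Q AND P)) IMPLIES (U AND (((P AND S) OR P) IMPLIES NOT (S IMPLIES U))))) IMPLIES R) IMPLIES (S IMPLIES Q)) IMPLIES (S OR U) = true IMPLIES false = false

false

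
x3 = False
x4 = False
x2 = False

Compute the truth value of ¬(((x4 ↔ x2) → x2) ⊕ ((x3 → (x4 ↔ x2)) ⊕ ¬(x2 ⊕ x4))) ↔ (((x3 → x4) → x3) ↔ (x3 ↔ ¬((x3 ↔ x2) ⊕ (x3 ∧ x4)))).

x4 ↔ x2 = False ↔ False = True
(x4 ↔ x2) → x2 = True → False = False
x4 ↔ x2 = False ↔ False = True
x3 → (x4 ↔ x2) = False → True = True
x2 ⊕ x4 = False ⊕ False = False
¬(x2 ⊕ x4) = ¬False = True
(x3 → (x4 ↔ x2)) ⊕ ¬(x2 ⊕ x4) = True ⊕ True = False
((x4 ↔ x2) → x2) ⊕ ((x3 → (x4 ↔ x2)) ⊕ ¬(x2 ⊕ x4)) = False ⊕ False = False
¬(((x4 ↔ x2) → x2) ⊕ ((x3 → (x4 ↔ x2)) ⊕ ¬(x2 ⊕ x4))) = ¬False = True
x3 → x4 = False → False = True
(x3 → x4) → x3 = True → False = False
x3 ↔ x2 = False ↔ False = True
x3 ∧ x4 = False ∧ False = False
(x3 ↔ x2) ⊕ (x3 ∧ x4) = True ⊕ False = True
¬((x3 ↔ x2) ⊕ (x3 ∧ x4)) = ¬True = False
x3 ↔ ¬((x3 ↔ x2) ⊕ (x3 ∧ x4)) = False ↔ False = True
((x3 → x4) → x3) ↔ (x3 ↔ ¬((x3 ↔ x2) ⊕ (x3 ∧ x4))) = False ↔ True = False
¬(((x4 ↔ x2) → x2) ⊕ ((x3 → (x4 ↔ x2)) ⊕ ¬(x2 ⊕ x4))) ↔ (((x3 → x4) → x3) ↔ (x3 ↔ ¬((x3 ↔ x2) ⊕ (x3 ∧ x4)))) = True ↔ False = False

False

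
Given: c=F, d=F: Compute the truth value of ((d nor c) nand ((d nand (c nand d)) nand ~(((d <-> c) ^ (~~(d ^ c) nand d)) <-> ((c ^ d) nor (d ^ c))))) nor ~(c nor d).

F

d nor c = F nor F = T
c nand d = F nand F = T
d nand (c nand d) = F nand T = T
d <-> c = F <-> F = T
d ^ c = F ^ F = F
~(d ^ c) = ~F = T
~~(d ^ c) = ~T = F
~~(d ^ c) nand d = F nand F = T
(d <-> c) ^ (~~(d ^ c) nand d) = T ^ T = F
c ^ d = F ^ F = F
d ^ c = F ^ F = F
(c ^ d) nor (d ^ c) = F nor F = T
((d <-> c) ^ (~~(d ^ c) nand d)) <-> ((c ^ d) nor (d ^ c)) = F <-> T = F
~(((d <-> c) ^ (~~(d ^ c) nand d)) <-> ((c ^ d) nor (d ^ c))) = ~F = T
(d nand (c nand d)) nand ~(((d <-> c) ^ (~~(d ^ c) nand d)) <-> ((c ^ d) nor (d ^ c))) = T nand T = F
(d nor c) nand ((d nand (c nand d)) nand ~(((d <-> c) ^ (~~(d ^ c) nand d)) <-> ((c ^ d) nor (d ^ c)))) = T nand F = T
c nor d = F nor F = T
~(c nor d) = ~T = F
((d nor c) nand ((d nand (c nand d)) nand ~(((d <-> c) ^ (~~(d ^ c) nand d)) <-> ((c ^ d) nor (d ^ c))))) nor ~(c nor d) = T nor F = F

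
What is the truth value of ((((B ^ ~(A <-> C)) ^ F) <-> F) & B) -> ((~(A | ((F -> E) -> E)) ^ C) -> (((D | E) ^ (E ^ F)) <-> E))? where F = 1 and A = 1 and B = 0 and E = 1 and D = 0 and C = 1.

Substituting F=1, A=1, B=0, E=1, D=0, C=1:
A <-> C = 1 <-> 1 = 1
~(A <-> C) = ~1 = 0
B ^ ~(A <-> C) = 0 ^ 0 = 0
(B ^ ~(A <-> C)) ^ F = 0 ^ 1 = 1
((B ^ ~(A <-> C)) ^ F) <-> F = 1 <-> 1 = 1
(((B ^ ~(A <-> C)) ^ F) <-> F) & B = 1 & 0 = 0
F -> E = 1 -> 1 = 1
(F -> E) -> E = 1 -> 1 = 1
A | ((F -> E) -> E) = 1 | 1 = 1
~(A | ((F -> E) -> E)) = ~1 = 0
~(A | ((F -> E) -> E)) ^ C = 0 ^ 1 = 1
D | E = 0 | 1 = 1
E ^ F = 1 ^ 1 = 0
(D | E) ^ (E ^ F) = 1 ^ 0 = 1
((D | E) ^ (E ^ F)) <-> E = 1 <-> 1 = 1
(~(A | ((F -> E) -> E)) ^ C) -> (((D | E) ^ (E ^ F)) <-> E) = 1 -> 1 = 1
((((B ^ ~(A <-> C)) ^ F) <-> F) & B) -> ((~(A | ((F -> E) -> E)) ^ C) -> (((D | E) ^ (E ^ F)) <-> E)) = 0 -> 1 = 1

1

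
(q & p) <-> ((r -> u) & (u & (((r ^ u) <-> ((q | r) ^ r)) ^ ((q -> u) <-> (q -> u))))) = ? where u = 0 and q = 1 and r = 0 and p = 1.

0

q & p = 1 & 1 = 1
r -> u = 0 -> 0 = 1
r ^ u = 0 ^ 0 = 0
q | r = 1 | 0 = 1
(q | r) ^ r = 1 ^ 0 = 1
(r ^ u) <-> ((q | r) ^ r) = 0 <-> 1 = 0
q -> u = 1 -> 0 = 0
q -> u = 1 -> 0 = 0
(q -> u) <-> (q -> u) = 0 <-> 0 = 1
((r ^ u) <-> ((q | r) ^ r)) ^ ((q -> u) <-> (q -> u)) = 0 ^ 1 = 1
u & (((r ^ u) <-> ((q | r) ^ r)) ^ ((q -> u) <-> (q -> u))) = 0 & 1 = 0
(r -> u) & (u & (((r ^ u) <-> ((q | r) ^ r)) ^ ((q -> u) <-> (q -> u)))) = 1 & 0 = 0
(q & p) <-> ((r -> u) & (u & (((r ^ u) <-> ((q | r) ^ r)) ^ ((q -> u) <-> (q -> u))))) = 1 <-> 0 = 0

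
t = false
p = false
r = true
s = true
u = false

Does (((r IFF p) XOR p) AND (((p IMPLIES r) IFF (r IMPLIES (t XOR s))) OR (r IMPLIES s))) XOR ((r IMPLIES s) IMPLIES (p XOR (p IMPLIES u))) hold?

r IFF p = true IFF false = false
(r IFF p) XOR p = false XOR false = false
p IMPLIES r = false IMPLIES true = true
t XOR s = false XOR true = true
r IMPLIES (t XOR s) = true IMPLIES true = true
(p IMPLIES r) IFF (r IMPLIES (t XOR s)) = true IFF true = true
r IMPLIES s = true IMPLIES true = true
((p IMPLIES r) IFF (r IMPLIES (t XOR s))) OR (r IMPLIES s) = true OR true = true
((r IFF p) XOR p) AND (((p IMPLIES r) IFF (r IMPLIES (t XOR s))) OR (r IMPLIES s)) = false AND true = false
r IMPLIES s = true IMPLIES true = true
p IMPLIES u = false IMPLIES false = true
p XOR (p IMPLIES u) = false XOR true = true
(r IMPLIES s) IMPLIES (p XOR (p IMPLIES u)) = true IMPLIES true = true
(((r IFF p) XOR p) AND (((p IMPLIES r) IFF (r IMPLIES (t XOR s))) OR (r IMPLIES s))) XOR ((r IMPLIES s) IMPLIES (p XOR (p IMPLIES u))) = false XOR true = true

true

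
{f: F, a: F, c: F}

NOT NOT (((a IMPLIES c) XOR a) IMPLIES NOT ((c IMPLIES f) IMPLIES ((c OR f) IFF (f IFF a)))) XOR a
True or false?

a IMPLIES c = F IMPLIES F = T
(a IMPLIES c) XOR a = T XOR F = T
c IMPLIES f = F IMPLIES F = T
c OR f = F OR F = F
f IFF a = F IFF F = T
(c OR f) IFF (f IFF a) = F IFF T = F
(c IMPLIES f) IMPLIES ((c OR f) IFF (f IFF a)) = T IMPLIES F = F
NOT ((c IMPLIES f) IMPLIES ((c OR f) IFF (f IFF a))) = NOT F = T
((a IMPLIES c) XOR a) IMPLIES NOT ((c IMPLIES f) IMPLIES ((c OR f) IFF (f IFF a))) = T IMPLIES T = T
NOT (((a IMPLIES c) XOR a) IMPLIES NOT ((c IMPLIES f) IMPLIES ((c OR f) IFF (f IFF a)))) = NOT T = F
NOT NOT (((a IMPLIES c) XOR a) IMPLIES NOT ((c IMPLIES f) IMPLIES ((c OR f) IFF (f IFF a)))) = NOT F = T
NOT NOT (((a IMPLIES c) XOR a) IMPLIES NOT ((c IMPLIES f) IMPLIES ((c OR f) IFF (f IFF a)))) XOR a = T XOR F = T

T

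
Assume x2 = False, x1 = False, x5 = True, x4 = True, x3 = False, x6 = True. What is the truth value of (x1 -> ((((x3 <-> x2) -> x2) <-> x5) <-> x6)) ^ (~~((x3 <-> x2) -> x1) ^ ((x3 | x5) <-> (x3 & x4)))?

x3 <-> x2 = False <-> False = True
(x3 <-> x2) -> x2 = True -> False = False
((x3 <-> x2) -> x2) <-> x5 = False <-> True = False
(((x3 <-> x2) -> x2) <-> x5) <-> x6 = False <-> True = False
x1 -> ((((x3 <-> x2) -> x2) <-> x5) <-> x6) = False -> False = True
x3 <-> x2 = False <-> False = True
(x3 <-> x2) -> x1 = True -> False = False
~((x3 <-> x2) -> x1) = ~False = True
~~((x3 <-> x2) -> x1) = ~True = False
x3 | x5 = False | True = True
x3 & x4 = False & True = False
(x3 | x5) <-> (x3 & x4) = True <-> False = False
~~((x3 <-> x2) -> x1) ^ ((x3 | x5) <-> (x3 & x4)) = False ^ False = False
(x1 -> ((((x3 <-> x2) -> x2) <-> x5) <-> x6)) ^ (~~((x3 <-> x2) -> x1) ^ ((x3 | x5) <-> (x3 & x4))) = True ^ False = True

True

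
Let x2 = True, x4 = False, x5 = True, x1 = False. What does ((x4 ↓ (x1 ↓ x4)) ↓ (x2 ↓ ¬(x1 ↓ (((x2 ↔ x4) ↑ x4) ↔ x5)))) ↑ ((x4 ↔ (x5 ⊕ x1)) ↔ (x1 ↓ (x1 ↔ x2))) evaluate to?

x1 ↓ x4 = False ↓ False = True
x4 ↓ (x1 ↓ x4) = False ↓ True = False
x2 ↔ x4 = True ↔ False = False
(x2 ↔ x4) ↑ x4 = False ↑ False = True
((x2 ↔ x4) ↑ x4) ↔ x5 = True ↔ True = True
x1 ↓ (((x2 ↔ x4) ↑ x4) ↔ x5) = False ↓ True = False
¬(x1 ↓ (((x2 ↔ x4) ↑ x4) ↔ x5)) = ¬False = True
x2 ↓ ¬(x1 ↓ (((x2 ↔ x4) ↑ x4) ↔ x5)) = True ↓ True = False
(x4 ↓ (x1 ↓ x4)) ↓ (x2 ↓ ¬(x1 ↓ (((x2 ↔ x4) ↑ x4) ↔ x5))) = False ↓ False = True
x5 ⊕ x1 = True ⊕ False = True
x4 ↔ (x5 ⊕ x1) = False ↔ True = False
x1 ↔ x2 = False ↔ True = False
x1 ↓ (x1 ↔ x2) = False ↓ False = True
(x4 ↔ (x5 ⊕ x1)) ↔ (x1 ↓ (x1 ↔ x2)) = False ↔ True = False
((x4 ↓ (x1 ↓ x4)) ↓ (x2 ↓ ¬(x1 ↓ (((x2 ↔ x4) ↑ x4) ↔ x5)))) ↑ ((x4 ↔ (x5 ⊕ x1)) ↔ (x1 ↓ (x1 ↔ x2))) = True ↑ False = True

True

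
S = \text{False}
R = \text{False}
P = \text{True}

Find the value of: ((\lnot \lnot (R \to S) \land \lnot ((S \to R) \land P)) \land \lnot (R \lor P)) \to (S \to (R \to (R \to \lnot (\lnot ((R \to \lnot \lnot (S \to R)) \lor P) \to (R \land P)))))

\text{True}

Substituting S=\text{False}, R=\text{False}, P=\text{True}:
R \to S = \text{False} \to \text{False} = \text{True}
\lnot (R \to S) = \lnot \text{True} = \text{False}
\lnot \lnot (R \to S) = \lnot \text{False} = \text{True}
S \to R = \text{False} \to \text{False} = \text{True}
(S \to R) \land P = \text{True} \land \text{True} = \text{True}
\lnot ((S \to R) \land P) = \lnot \text{True} = \text{False}
\lnot \lnot (R \to S) \land \lnot ((S \to R) \land P) = \text{True} \land \text{False} = \text{False}
R \lor P = \text{False} \lor \text{True} = \text{True}
\lnot (R \lor P) = \lnot \text{True} = \text{False}
(\lnot \lnot (R \to S) \land \lnot ((S \to R) \land P)) \land \lnot (R \lor P) = \text{False} \land \text{False} = \text{False}
S \to R = \text{False} \to \text{False} = \text{True}
\lnot (S \to R) = \lnot \text{True} = \text{False}
\lnot \lnot (S \to R) = \lnot \text{False} = \text{True}
R \to \lnot \lnot (S \to R) = \text{False} \to \text{True} = \text{True}
(R \to \lnot \lnot (S \to R)) \lor P = \text{True} \lor \text{True} = \text{True}
\lnot ((R \to \lnot \lnot (S \to R)) \lor P) = \lnot \text{True} = \text{False}
R \land P = \text{False} \land \text{True} = \text{False}
\lnot ((R \to \lnot \lnot (S \to R)) \lor P) \to (R \land P) = \text{False} \to \text{False} = \text{True}
\lnot (\lnot ((R \to \lnot \lnot (S \to R)) \lor P) \to (R \land P)) = \lnot \text{True} = \text{False}
R \to \lnot (\lnot ((R \to \lnot \lnot (S \to R)) \lor P) \to (R \land P)) = \text{False} \to \text{False} = \text{True}
R \to (R \to \lnot (\lnot ((R \to \lnot \lnot (S \to R)) \lor P) \to (R \land P))) = \text{False} \to \text{True} = \text{True}
S \to (R \to (R \to \lnot (\lnot ((R \to \lnot \lnot (S \to R)) \lor P) \to (R \land P)))) = \text{False} \to \text{True} = \text{True}
((\lnot \lnot (R \to S) \land \lnot ((S \to R) \land P)) \land \lnot (R \lor P)) \to (S \to (R \to (R \to \lnot (\lnot ((R \to \lnot \lnot (S \to R)) \lor P) \to (R \land P))))) = \text{False} \to \text{True} = \text{True}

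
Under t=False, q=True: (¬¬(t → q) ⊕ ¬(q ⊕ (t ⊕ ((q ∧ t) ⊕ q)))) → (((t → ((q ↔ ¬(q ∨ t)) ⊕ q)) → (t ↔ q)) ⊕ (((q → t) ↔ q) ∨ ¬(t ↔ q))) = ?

Substituting t=False, q=True:
t → q = False → True = True
¬(t → q) = ¬True = False
¬¬(t → q) = ¬False = True
q ∧ t = True ∧ False = False
(q ∧ t) ⊕ q = False ⊕ True = True
t ⊕ ((q ∧ t) ⊕ q) = False ⊕ True = True
q ⊕ (t ⊕ ((q ∧ t) ⊕ q)) = True ⊕ True = False
¬(q ⊕ (t ⊕ ((q ∧ t) ⊕ q))) = ¬False = True
¬¬(t → q) ⊕ ¬(q ⊕ (t ⊕ ((q ∧ t) ⊕ q))) = True ⊕ True = False
q ∨ t = True ∨ False = True
¬(q ∨ t) = ¬True = False
q ↔ ¬(q ∨ t) = True ↔ False = False
(q ↔ ¬(q ∨ t)) ⊕ q = False ⊕ True = True
t → ((q ↔ ¬(q ∨ t)) ⊕ q) = False → True = True
t ↔ q = False ↔ True = False
(t → ((q ↔ ¬(q ∨ t)) ⊕ q)) → (t ↔ q) = True → False = False
q → t = True → False = False
(q → t) ↔ q = False ↔ True = False
t ↔ q = False ↔ True = False
¬(t ↔ q) = ¬False = True
((q → t) ↔ q) ∨ ¬(t ↔ q) = False ∨ True = True
((t → ((q ↔ ¬(q ∨ t)) ⊕ q)) → (t ↔ q)) ⊕ (((q → t) ↔ q) ∨ ¬(t ↔ q)) = False ⊕ True = True
(¬¬(t → q) ⊕ ¬(q ⊕ (t ⊕ ((q ∧ t) ⊕ q)))) → (((t → ((q ↔ ¬(q ∨ t)) ⊕ q)) → (t ↔ q)) ⊕ (((q → t) ↔ q) ∨ ¬(t ↔ q))) = False → True = True

True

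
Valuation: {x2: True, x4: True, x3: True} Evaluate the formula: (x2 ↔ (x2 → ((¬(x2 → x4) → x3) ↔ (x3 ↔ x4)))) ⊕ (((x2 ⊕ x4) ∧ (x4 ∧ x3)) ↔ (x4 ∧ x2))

x2 → x4 = True → True = True
¬(x2 → x4) = ¬True = False
¬(x2 → x4) → x3 = False → True = True
x3 ↔ x4 = True ↔ True = True
(¬(x2 → x4) → x3) ↔ (x3 ↔ x4) = True ↔ True = True
x2 → ((¬(x2 → x4) → x3) ↔ (x3 ↔ x4)) = True → True = True
x2 ↔ (x2 → ((¬(x2 → x4) → x3) ↔ (x3 ↔ x4))) = True ↔ True = True
x2 ⊕ x4 = True ⊕ True = False
x4 ∧ x3 = True ∧ True = True
(x2 ⊕ x4) ∧ (x4 ∧ x3) = False ∧ True = False
x4 ∧ x2 = True ∧ True = True
((x2 ⊕ x4) ∧ (x4 ∧ x3)) ↔ (x4 ∧ x2) = False ↔ True = False
(x2 ↔ (x2 → ((¬(x2 → x4) → x3) ↔ (x3 ↔ x4)))) ⊕ (((x2 ⊕ x4) ∧ (x4 ∧ x3)) ↔ (x4 ∧ x2)) = True ⊕ False = True

True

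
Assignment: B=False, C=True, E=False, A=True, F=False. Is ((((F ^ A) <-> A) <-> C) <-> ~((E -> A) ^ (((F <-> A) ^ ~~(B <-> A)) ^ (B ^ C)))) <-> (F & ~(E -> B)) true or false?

False

F ^ A = False ^ True = True
(F ^ A) <-> A = True <-> True = True
((F ^ A) <-> A) <-> C = True <-> True = True
E -> A = False -> True = True
F <-> A = False <-> True = False
B <-> A = False <-> True = False
~(B <-> A) = ~False = True
~~(B <-> A) = ~True = False
(F <-> A) ^ ~~(B <-> A) = False ^ False = False
B ^ C = False ^ True = True
((F <-> A) ^ ~~(B <-> A)) ^ (B ^ C) = False ^ True = True
(E -> A) ^ (((F <-> A) ^ ~~(B <-> A)) ^ (B ^ C)) = True ^ True = False
~((E -> A) ^ (((F <-> A) ^ ~~(B <-> A)) ^ (B ^ C))) = ~False = True
(((F ^ A) <-> A) <-> C) <-> ~((E -> A) ^ (((F <-> A) ^ ~~(B <-> A)) ^ (B ^ C))) = True <-> True = True
E -> B = False -> False = True
~(E -> B) = ~True = False
F & ~(E -> B) = False & False = False
((((F ^ A) <-> A) <-> C) <-> ~((E -> A) ^ (((F <-> A) ^ ~~(B <-> A)) ^ (B ^ C)))) <-> (F & ~(E -> B)) = True <-> False = False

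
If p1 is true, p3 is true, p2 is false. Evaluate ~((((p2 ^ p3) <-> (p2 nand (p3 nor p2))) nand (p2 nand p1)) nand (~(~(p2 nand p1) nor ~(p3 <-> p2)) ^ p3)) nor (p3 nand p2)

0

Substituting p1=1, p3=1, p2=0:
p2 ^ p3 = 0 ^ 1 = 1
p3 nor p2 = 1 nor 0 = 0
p2 nand (p3 nor p2) = 0 nand 0 = 1
(p2 ^ p3) <-> (p2 nand (p3 nor p2)) = 1 <-> 1 = 1
p2 nand p1 = 0 nand 1 = 1
((p2 ^ p3) <-> (p2 nand (p3 nor p2))) nand (p2 nand p1) = 1 nand 1 = 0
p2 nand p1 = 0 nand 1 = 1
~(p2 nand p1) = ~1 = 0
p3 <-> p2 = 1 <-> 0 = 0
~(p3 <-> p2) = ~0 = 1
~(p2 nand p1) nor ~(p3 <-> p2) = 0 nor 1 = 0
~(~(p2 nand p1) nor ~(p3 <-> p2)) = ~0 = 1
~(~(p2 nand p1) nor ~(p3 <-> p2)) ^ p3 = 1 ^ 1 = 0
(((p2 ^ p3) <-> (p2 nand (p3 nor p2))) nand (p2 nand p1)) nand (~(~(p2 nand p1) nor ~(p3 <-> p2)) ^ p3) = 0 nand 0 = 1
~((((p2 ^ p3) <-> (p2 nand (p3 nor p2))) nand (p2 nand p1)) nand (~(~(p2 nand p1) nor ~(p3 <-> p2)) ^ p3)) = ~1 = 0
p3 nand p2 = 1 nand 0 = 1
~((((p2 ^ p3) <-> (p2 nand (p3 nor p2))) nand (p2 nand p1)) nand (~(~(p2 nand p1) nor ~(p3 <-> p2)) ^ p3)) nor (p3 nand p2) = 0 nor 1 = 0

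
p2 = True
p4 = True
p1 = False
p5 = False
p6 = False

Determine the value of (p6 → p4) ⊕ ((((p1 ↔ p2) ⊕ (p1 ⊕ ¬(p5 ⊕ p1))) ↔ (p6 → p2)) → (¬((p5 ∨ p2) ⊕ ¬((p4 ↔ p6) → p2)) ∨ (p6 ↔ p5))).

False

Substituting p2=True, p4=True, p1=False, p5=False, p6=False:
p6 → p4 = False → True = True
p1 ↔ p2 = False ↔ True = False
p5 ⊕ p1 = False ⊕ False = False
¬(p5 ⊕ p1) = ¬False = True
p1 ⊕ ¬(p5 ⊕ p1) = False ⊕ True = True
(p1 ↔ p2) ⊕ (p1 ⊕ ¬(p5 ⊕ p1)) = False ⊕ True = True
p6 → p2 = False → True = True
((p1 ↔ p2) ⊕ (p1 ⊕ ¬(p5 ⊕ p1))) ↔ (p6 → p2) = True ↔ True = True
p5 ∨ p2 = False ∨ True = True
p4 ↔ p6 = True ↔ False = False
(p4 ↔ p6) → p2 = False → True = True
¬((p4 ↔ p6) → p2) = ¬True = False
(p5 ∨ p2) ⊕ ¬((p4 ↔ p6) → p2) = True ⊕ False = True
¬((p5 ∨ p2) ⊕ ¬((p4 ↔ p6) → p2)) = ¬True = False
p6 ↔ p5 = False ↔ False = True
¬((p5 ∨ p2) ⊕ ¬((p4 ↔ p6) → p2)) ∨ (p6 ↔ p5) = False ∨ True = True
(((p1 ↔ p2) ⊕ (p1 ⊕ ¬(p5 ⊕ p1))) ↔ (p6 → p2)) → (¬((p5 ∨ p2) ⊕ ¬((p4 ↔ p6) → p2)) ∨ (p6 ↔ p5)) = True → True = True
(p6 → p4) ⊕ ((((p1 ↔ p2) ⊕ (p1 ⊕ ¬(p5 ⊕ p1))) ↔ (p6 → p2)) → (¬((p5 ∨ p2) ⊕ ¬((p4 ↔ p6) → p2)) ∨ (p6 ↔ p5))) = True ⊕ True = False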